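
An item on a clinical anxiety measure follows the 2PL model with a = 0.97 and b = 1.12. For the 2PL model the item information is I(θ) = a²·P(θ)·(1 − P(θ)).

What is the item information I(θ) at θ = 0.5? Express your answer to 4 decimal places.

0.2152

P = 1/(1+e^{0.6014}) = 0.3540
P(1−P) = 0.3540 × 0.6460 = 0.2287
I = a² × P(1−P) = 0.97² × 0.2287 = 0.21518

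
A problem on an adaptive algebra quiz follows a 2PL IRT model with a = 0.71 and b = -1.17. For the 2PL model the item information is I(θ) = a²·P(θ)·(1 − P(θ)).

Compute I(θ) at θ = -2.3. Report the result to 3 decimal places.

0.108

P = 1/(1+e^{0.8023}) = 0.3095
P(1−P) = 0.3095 × 0.6905 = 0.2137
I = a² × P(1−P) = 0.71² × 0.2137 = 0.10774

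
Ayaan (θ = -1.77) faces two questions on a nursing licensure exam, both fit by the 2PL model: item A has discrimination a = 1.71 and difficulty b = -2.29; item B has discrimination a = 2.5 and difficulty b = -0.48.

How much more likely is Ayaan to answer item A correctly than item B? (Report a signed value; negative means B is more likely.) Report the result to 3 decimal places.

P(θ) = 1 / (1 + exp(−a(θ − b)))
P_A = 0.7087
P_B = 0.0382
P_A − P_B = 0.6705

0.670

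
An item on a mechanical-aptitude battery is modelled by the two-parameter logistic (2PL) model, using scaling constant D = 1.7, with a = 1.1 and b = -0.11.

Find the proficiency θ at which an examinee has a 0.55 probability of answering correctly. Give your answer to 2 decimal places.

P(θ) = 1 / (1 + exp(−D·a(θ − b)))
logit = ln(0.5500/0.4500) = 0.2007
θ = b + logit/(1.7·a) = -0.11 + 0.2007/1.8700 = -0.0027

0.00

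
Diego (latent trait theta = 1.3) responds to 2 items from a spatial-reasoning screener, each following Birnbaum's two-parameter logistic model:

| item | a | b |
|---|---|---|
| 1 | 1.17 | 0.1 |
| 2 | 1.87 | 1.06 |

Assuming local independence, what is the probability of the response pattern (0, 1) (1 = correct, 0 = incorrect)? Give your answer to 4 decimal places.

0.1204

P(theta) = 1 / (1 + exp(−a(theta − b)))
P_1 = 1/(1+e^{-1.4040}) = 0.8028
P_2 = 1/(1+e^{-0.4488}) = 0.6104
L = (1−P_1) × P_2 = 0.1972 × 0.6104 = 0.12035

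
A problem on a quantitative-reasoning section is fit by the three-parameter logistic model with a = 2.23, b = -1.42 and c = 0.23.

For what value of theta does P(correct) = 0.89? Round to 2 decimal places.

-0.62

P(theta) = c + (1 − c) · 1 / (1 + exp(−a(theta − b)))
Remove guessing floor: (0.89 − 0.23)/(1 − 0.23) = 0.8571
logit = ln(0.8571/0.1429) = 1.7918
theta = b + logit/(a) = -1.42 + 1.7918/2.2300 = -0.6165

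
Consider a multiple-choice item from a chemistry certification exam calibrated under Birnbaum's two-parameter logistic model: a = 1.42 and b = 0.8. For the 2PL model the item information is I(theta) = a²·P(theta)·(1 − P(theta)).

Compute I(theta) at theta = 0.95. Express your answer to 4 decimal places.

P = 1/(1+e^{-0.2130}) = 0.5530
P(1−P) = 0.5530 × 0.4470 = 0.2472
I = a² × P(1−P) = 1.42² × 0.2472 = 0.49843

0.4984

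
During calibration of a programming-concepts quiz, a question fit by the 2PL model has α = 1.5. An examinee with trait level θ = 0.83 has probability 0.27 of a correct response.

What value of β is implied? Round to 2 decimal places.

P(θ) = 1 / (1 + exp(−α(θ − β)))
logit(0.27) = ln(0.27/0.73) = -0.9946
β = θ − logit/(α) = 0.83 − (-0.9946)/1.5000 = 1.4931

1.49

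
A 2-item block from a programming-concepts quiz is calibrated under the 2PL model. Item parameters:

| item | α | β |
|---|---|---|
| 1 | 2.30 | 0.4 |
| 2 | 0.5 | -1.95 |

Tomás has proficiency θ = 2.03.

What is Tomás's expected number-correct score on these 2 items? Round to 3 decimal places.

1.857

P(θ) = 1 / (1 + exp(−α(θ − β)))
P_1 = 1/(1+e^{-3.7490}) = 0.9770
P_2 = 1/(1+e^{-1.9900}) = 0.8797
E[score] = 0.9770 + 0.8797 = 1.8567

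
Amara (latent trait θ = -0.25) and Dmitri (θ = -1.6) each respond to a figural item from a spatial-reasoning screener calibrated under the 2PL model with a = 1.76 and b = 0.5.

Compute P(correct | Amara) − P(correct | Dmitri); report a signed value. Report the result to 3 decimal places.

0.187

P(θ) = 1 / (1 + exp(−a(θ − b)))
P(Amara) = 0.2108  [exponent -1.3200]
P(Dmitri) = 0.0242  [exponent -3.6960]
Difference = 0.2108 − 0.0242 = 0.1866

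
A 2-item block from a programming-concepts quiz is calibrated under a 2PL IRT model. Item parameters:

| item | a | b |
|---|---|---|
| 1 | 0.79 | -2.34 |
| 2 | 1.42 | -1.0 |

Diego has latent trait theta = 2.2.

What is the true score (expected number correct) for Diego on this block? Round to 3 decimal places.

1.963

P(theta) = 1 / (1 + exp(−a(theta − b)))
P_1 = 1/(1+e^{-3.5866}) = 0.9731
P_2 = 1/(1+e^{-4.5440}) = 0.9895
E[score] = 0.9731 + 0.9895 = 1.9625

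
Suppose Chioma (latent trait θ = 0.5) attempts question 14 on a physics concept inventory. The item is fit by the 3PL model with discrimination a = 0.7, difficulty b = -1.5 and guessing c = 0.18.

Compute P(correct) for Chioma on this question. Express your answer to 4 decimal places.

0.8378

P(θ) = c + (1 − c) · 1 / (1 + exp(−a(θ − b)))
Exponent: 0.7 × (0.5 − (-1.5)) = 1.4000
1/(1 + e^{-1.4000}) = 0.8022
P = 0.18 + 0.82 × 0.8022 = 0.8378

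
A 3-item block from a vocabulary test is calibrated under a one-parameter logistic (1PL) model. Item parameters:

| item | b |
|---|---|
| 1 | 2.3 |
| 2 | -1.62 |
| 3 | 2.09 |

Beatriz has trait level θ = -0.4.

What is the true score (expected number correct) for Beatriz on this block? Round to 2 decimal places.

P(θ) = 1 / (1 + exp(−(θ − b)))
P_1 = 1/(1+e^{2.7000}) = 0.0630
P_2 = 1/(1+e^{-1.2200}) = 0.7721
P_3 = 1/(1+e^{2.4900}) = 0.0766
E[score] = 0.0630 + 0.7721 + 0.0766 = 0.9116

0.91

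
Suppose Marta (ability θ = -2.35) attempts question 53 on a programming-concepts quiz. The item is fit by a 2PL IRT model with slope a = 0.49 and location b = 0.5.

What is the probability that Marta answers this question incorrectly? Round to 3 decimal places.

0.802

P(θ) = 1 / (1 + exp(−a(θ − b)))
Exponent: 0.49 × (-2.35 − 0.5) = -1.3965
1/(1 + e^{1.3965}) = 0.1984
P(incorrect) = 1 − 0.1984 = 0.8016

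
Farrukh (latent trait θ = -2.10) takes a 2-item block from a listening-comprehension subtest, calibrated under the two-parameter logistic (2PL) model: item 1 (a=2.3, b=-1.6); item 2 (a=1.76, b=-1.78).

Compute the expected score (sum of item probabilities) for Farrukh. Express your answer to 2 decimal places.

P(θ) = 1 / (1 + exp(−a(θ − b)))
P_1 = 1/(1+e^{1.1500}) = 0.2405
P_2 = 1/(1+e^{0.5632}) = 0.3628
E[score] = 0.2405 + 0.3628 = 0.6033

0.60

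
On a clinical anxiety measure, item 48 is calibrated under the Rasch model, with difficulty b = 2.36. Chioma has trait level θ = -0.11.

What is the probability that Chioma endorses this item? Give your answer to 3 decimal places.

0.078

P(θ) = 1 / (1 + exp(−(θ − b)))
Exponent: (-0.11 − 2.36) = -2.4700
1/(1 + e^{2.4700}) = 0.0780
P = 0.0780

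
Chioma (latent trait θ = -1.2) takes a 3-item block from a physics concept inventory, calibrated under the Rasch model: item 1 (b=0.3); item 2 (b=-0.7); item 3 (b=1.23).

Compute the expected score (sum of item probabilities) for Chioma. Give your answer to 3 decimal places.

0.641

P(θ) = 1 / (1 + exp(−(θ − b)))
P_1 = 1/(1+e^{1.5000}) = 0.1824
P_2 = 1/(1+e^{0.5000}) = 0.3775
P_3 = 1/(1+e^{2.4300}) = 0.0809
E[score] = 0.1824 + 0.3775 + 0.0809 = 0.6409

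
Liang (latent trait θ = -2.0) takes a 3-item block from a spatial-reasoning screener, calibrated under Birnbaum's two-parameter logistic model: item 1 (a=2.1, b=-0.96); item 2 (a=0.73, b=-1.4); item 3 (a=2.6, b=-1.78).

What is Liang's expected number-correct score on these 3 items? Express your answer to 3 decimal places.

P(θ) = 1 / (1 + exp(−a(θ − b)))
P_1 = 1/(1+e^{2.1840}) = 0.1012
P_2 = 1/(1+e^{0.4380}) = 0.3922
P_3 = 1/(1+e^{0.5720}) = 0.3608
E[score] = 0.1012 + 0.3922 + 0.3608 = 0.8542

0.854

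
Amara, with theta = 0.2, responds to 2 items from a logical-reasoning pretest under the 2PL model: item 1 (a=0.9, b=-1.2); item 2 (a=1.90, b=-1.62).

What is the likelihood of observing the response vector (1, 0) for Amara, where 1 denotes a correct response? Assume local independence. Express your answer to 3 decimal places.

P(theta) = 1 / (1 + exp(−a(theta − b)))
P_1 = 1/(1+e^{-1.2600}) = 0.7790
P_2 = 1/(1+e^{-3.4580}) = 0.9695
L = P_1 × (1−P_2) = 0.7790 × 0.0305 = 0.02378

0.024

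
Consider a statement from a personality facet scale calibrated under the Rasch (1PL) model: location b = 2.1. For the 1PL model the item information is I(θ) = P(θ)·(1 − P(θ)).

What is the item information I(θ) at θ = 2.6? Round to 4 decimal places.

0.2350

P = 1/(1+e^{-0.5000}) = 0.6225
P(1−P) = 0.6225 × 0.3775 = 0.2350
I = P(1−P) = 0.23500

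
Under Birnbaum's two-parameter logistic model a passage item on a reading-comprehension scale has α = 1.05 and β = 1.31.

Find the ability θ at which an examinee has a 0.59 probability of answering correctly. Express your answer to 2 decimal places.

P(θ) = 1 / (1 + exp(−α(θ − β)))
logit = ln(0.5900/0.4100) = 0.3640
θ = β + logit/(α) = 1.31 + 0.3640/1.0500 = 1.6566

1.66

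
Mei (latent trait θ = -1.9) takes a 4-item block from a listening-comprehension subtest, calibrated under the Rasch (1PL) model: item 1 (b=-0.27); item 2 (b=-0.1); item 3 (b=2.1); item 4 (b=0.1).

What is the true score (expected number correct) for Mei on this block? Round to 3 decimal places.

0.443

P(θ) = 1 / (1 + exp(−(θ − b)))
P_1 = 1/(1+e^{1.6300}) = 0.1638
P_2 = 1/(1+e^{1.8000}) = 0.1419
P_3 = 1/(1+e^{4.0000}) = 0.0180
P_4 = 1/(1+e^{2.0000}) = 0.1192
E[score] = 0.1638 + 0.1419 + 0.0180 + 0.1192 = 0.4429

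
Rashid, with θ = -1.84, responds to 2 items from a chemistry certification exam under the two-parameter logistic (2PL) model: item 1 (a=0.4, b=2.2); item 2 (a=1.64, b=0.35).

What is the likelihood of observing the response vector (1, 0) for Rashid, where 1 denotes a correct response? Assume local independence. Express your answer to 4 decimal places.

P(θ) = 1 / (1 + exp(−a(θ − b)))
P_1 = 1/(1+e^{1.6160}) = 0.1658
P_2 = 1/(1+e^{3.5916}) = 0.0268
L = P_1 × (1−P_2) = 0.1658 × 0.9732 = 0.16131

0.1613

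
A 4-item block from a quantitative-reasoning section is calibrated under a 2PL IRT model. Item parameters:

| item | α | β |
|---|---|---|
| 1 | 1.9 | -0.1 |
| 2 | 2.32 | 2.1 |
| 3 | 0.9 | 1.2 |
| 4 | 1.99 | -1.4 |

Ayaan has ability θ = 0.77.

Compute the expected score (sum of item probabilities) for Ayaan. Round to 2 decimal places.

P(θ) = 1 / (1 + exp(−α(θ − β)))
P_1 = 1/(1+e^{-1.6530}) = 0.8393
P_2 = 1/(1+e^{3.0856}) = 0.0437
P_3 = 1/(1+e^{0.3870}) = 0.4044
P_4 = 1/(1+e^{-4.3183}) = 0.9869
E[score] = 0.8393 + 0.0437 + 0.4044 + 0.9869 = 2.2743

2.27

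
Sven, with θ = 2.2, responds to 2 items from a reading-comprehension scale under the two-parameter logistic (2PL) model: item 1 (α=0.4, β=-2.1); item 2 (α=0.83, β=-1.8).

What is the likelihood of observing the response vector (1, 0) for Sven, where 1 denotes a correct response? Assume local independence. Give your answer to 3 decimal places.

0.030

P(θ) = 1 / (1 + exp(−α(θ − β)))
P_1 = 1/(1+e^{-1.7200}) = 0.8481
P_2 = 1/(1+e^{-3.3200}) = 0.9651
L = P_1 × (1−P_2) = 0.8481 × 0.0349 = 0.02959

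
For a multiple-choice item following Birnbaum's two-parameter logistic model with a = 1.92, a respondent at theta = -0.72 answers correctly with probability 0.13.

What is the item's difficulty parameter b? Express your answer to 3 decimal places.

0.270

P(theta) = 1 / (1 + exp(−a(theta − b)))
logit(0.13) = ln(0.13/0.87) = -1.9010
b = theta − logit/(a) = -0.72 − (-1.9010)/1.9200 = 0.2701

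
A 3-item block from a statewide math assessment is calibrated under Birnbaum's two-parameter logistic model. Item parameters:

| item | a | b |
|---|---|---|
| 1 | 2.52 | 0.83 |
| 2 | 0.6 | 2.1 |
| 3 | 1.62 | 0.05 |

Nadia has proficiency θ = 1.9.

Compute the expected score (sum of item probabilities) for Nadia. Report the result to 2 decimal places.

2.36

P(θ) = 1 / (1 + exp(−a(θ − b)))
P_1 = 1/(1+e^{-2.6964}) = 0.9368
P_2 = 1/(1+e^{0.1200}) = 0.4700
P_3 = 1/(1+e^{-2.9970}) = 0.9524
E[score] = 0.9368 + 0.4700 + 0.9524 = 2.3593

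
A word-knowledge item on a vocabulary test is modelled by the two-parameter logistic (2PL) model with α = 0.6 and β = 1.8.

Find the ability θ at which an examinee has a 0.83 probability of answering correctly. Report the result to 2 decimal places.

4.44

P(θ) = 1 / (1 + exp(−α(θ − β)))
logit = ln(0.8300/0.1700) = 1.5856
θ = β + logit/(α) = 1.8 + 1.5856/0.6000 = 4.4427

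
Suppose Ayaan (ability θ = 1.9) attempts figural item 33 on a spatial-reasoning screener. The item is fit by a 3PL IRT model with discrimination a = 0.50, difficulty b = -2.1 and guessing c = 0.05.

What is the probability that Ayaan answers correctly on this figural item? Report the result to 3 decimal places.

P(θ) = c + (1 − c) · 1 / (1 + exp(−a(θ − b)))
Exponent: 0.50 × (1.9 − (-2.1)) = 2.0000
1/(1 + e^{-2.0000}) = 0.8808
P = 0.05 + 0.95 × 0.8808 = 0.8868

0.887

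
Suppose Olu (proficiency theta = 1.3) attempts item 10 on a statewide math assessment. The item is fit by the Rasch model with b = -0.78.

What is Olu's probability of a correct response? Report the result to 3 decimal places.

0.889

P(theta) = 1 / (1 + exp(−(theta − b)))
Exponent: (1.3 − (-0.78)) = 2.0800
1/(1 + e^{-2.0800}) = 0.8889
P = 0.8889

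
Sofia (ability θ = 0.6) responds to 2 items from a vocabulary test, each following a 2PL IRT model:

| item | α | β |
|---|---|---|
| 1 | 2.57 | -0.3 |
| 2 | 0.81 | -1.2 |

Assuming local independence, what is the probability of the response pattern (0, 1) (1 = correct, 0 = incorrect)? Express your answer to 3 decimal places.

P(θ) = 1 / (1 + exp(−α(θ − β)))
P_1 = 1/(1+e^{-2.3130}) = 0.9099
P_2 = 1/(1+e^{-1.4580}) = 0.8112
L = (1−P_1) × P_2 = 0.0901 × 0.8112 = 0.07305

0.073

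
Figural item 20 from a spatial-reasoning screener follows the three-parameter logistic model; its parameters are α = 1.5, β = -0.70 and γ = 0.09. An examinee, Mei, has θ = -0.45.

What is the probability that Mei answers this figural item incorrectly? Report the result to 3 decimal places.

P(θ) = γ + (1 − γ) · 1 / (1 + exp(−α(θ − β)))
Exponent: 1.5 × (-0.45 − (-0.70)) = 0.3750
1/(1 + e^{-0.3750}) = 0.5927
P = 0.09 + 0.91 × 0.5927 = 0.6293
P(incorrect) = 1 − 0.6293 = 0.3707

0.371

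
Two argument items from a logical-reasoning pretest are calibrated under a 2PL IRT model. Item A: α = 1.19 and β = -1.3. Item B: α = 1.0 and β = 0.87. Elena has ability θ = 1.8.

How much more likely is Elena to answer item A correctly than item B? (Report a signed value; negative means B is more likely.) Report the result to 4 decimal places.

0.2585

P(θ) = 1 / (1 + exp(−α(θ − β)))
P_A = 0.9756
P_B = 0.7171
P_A − P_B = 0.2585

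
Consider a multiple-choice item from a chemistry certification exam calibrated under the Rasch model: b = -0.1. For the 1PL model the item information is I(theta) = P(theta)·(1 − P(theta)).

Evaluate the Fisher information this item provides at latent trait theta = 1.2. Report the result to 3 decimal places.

P = 1/(1+e^{-1.3000}) = 0.7858
P(1−P) = 0.7858 × 0.2142 = 0.1683
I = P(1−P) = 0.16830

0.168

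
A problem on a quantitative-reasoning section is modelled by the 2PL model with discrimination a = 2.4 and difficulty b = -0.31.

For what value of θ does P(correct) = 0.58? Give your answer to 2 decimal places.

P(θ) = 1 / (1 + exp(−a(θ − b)))
logit = ln(0.5800/0.4200) = 0.3228
θ = b + logit/(a) = -0.31 + 0.3228/2.4000 = -0.1755

-0.18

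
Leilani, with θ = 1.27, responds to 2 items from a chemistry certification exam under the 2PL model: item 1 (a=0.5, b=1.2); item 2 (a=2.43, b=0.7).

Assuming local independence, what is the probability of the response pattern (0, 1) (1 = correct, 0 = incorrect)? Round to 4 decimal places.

0.3929

P(θ) = 1 / (1 + exp(−a(θ − b)))
P_1 = 1/(1+e^{-0.0350}) = 0.5087
P_2 = 1/(1+e^{-1.3851}) = 0.7998
L = (1−P_1) × P_2 = 0.4913 × 0.7998 = 0.39291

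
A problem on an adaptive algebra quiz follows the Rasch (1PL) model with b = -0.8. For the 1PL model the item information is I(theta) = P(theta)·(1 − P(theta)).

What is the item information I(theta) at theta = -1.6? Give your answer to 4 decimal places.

P = 1/(1+e^{0.8000}) = 0.3100
P(1−P) = 0.3100 × 0.6900 = 0.2139
I = P(1−P) = 0.21391

0.2139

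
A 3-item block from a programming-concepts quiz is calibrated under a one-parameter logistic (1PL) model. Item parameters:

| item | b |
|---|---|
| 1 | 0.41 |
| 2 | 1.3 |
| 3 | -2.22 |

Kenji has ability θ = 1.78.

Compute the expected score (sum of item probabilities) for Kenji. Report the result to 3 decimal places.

2.397

P(θ) = 1 / (1 + exp(−(θ − b)))
P_1 = 1/(1+e^{-1.3700}) = 0.7974
P_2 = 1/(1+e^{-0.4800}) = 0.6177
P_3 = 1/(1+e^{-4.0000}) = 0.9820
E[score] = 0.7974 + 0.6177 + 0.9820 = 2.3971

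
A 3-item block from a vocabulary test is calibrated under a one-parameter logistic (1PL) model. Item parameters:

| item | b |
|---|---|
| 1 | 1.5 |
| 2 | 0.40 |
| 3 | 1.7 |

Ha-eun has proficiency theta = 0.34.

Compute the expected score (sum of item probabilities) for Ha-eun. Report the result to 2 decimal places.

0.93

P(theta) = 1 / (1 + exp(−(theta − b)))
P_1 = 1/(1+e^{1.1600}) = 0.2387
P_2 = 1/(1+e^{0.0600}) = 0.4850
P_3 = 1/(1+e^{1.3600}) = 0.2042
E[score] = 0.2387 + 0.4850 + 0.2042 = 0.9279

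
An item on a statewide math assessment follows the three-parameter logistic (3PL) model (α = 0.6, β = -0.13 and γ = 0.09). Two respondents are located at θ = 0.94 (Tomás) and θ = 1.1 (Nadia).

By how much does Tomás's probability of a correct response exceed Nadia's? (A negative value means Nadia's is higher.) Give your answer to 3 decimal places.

-0.019

P(θ) = γ + (1 − γ) · 1 / (1 + exp(−α(θ − β)))
P(Tomás) = 0.6862  [exponent 0.6420]
P(Nadia) = 0.7057  [exponent 0.7380]
Difference = 0.6862 − 0.7057 = -0.0194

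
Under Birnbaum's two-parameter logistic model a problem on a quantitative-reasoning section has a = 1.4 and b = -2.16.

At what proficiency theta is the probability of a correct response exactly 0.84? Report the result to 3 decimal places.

P(theta) = 1 / (1 + exp(−a(theta − b)))
logit = ln(0.8400/0.1600) = 1.6582
theta = b + logit/(a) = -2.16 + 1.6582/1.4000 = -0.9756

-0.976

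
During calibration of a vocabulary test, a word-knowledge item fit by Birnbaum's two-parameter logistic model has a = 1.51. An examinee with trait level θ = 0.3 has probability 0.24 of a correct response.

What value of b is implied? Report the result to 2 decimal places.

1.06

P(θ) = 1 / (1 + exp(−a(θ − b)))
logit(0.24) = ln(0.24/0.76) = -1.1527
b = θ − logit/(a) = 0.3 − (-1.1527)/1.5100 = 1.0634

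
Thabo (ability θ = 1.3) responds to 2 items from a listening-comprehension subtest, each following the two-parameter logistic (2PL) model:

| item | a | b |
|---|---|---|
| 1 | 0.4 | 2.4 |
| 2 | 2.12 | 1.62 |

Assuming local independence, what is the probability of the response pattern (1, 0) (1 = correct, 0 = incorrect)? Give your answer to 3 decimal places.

0.260

P(θ) = 1 / (1 + exp(−a(θ − b)))
P_1 = 1/(1+e^{0.4400}) = 0.3917
P_2 = 1/(1+e^{0.6784}) = 0.3366
L = P_1 × (1−P_2) = 0.3917 × 0.6634 = 0.25987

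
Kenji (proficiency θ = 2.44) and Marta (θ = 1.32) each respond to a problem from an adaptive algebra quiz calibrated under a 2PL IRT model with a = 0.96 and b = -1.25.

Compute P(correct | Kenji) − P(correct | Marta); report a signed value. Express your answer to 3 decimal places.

0.050

P(θ) = 1 / (1 + exp(−a(θ − b)))
P(Kenji) = 0.9719  [exponent 3.5424]
P(Marta) = 0.9218  [exponent 2.4672]
Difference = 0.9719 − 0.9218 = 0.0501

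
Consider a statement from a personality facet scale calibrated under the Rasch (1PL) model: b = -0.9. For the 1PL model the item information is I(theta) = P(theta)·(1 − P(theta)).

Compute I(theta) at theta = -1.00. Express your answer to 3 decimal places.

0.249

P = 1/(1+e^{0.1000}) = 0.4750
P(1−P) = 0.4750 × 0.5250 = 0.2494
I = P(1−P) = 0.24938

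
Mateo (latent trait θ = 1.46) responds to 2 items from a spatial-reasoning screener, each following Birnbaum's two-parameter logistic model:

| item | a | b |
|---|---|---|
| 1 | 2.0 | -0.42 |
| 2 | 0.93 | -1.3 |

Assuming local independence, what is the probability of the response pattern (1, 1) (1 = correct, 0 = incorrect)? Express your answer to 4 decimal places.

P(θ) = 1 / (1 + exp(−a(θ − b)))
P_1 = 1/(1+e^{-3.7600}) = 0.9772
P_2 = 1/(1+e^{-2.5668}) = 0.9287
L = P_1 × P_2 = 0.9772 × 0.9287 = 0.90756

0.9076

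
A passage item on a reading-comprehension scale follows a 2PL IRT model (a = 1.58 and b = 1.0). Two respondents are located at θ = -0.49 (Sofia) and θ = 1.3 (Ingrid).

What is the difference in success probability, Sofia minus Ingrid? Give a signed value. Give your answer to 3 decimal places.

P(θ) = 1 / (1 + exp(−a(θ − b)))
P(Sofia) = 0.0867  [exponent -2.3542]
P(Ingrid) = 0.6163  [exponent 0.4740]
Difference = 0.0867 − 0.6163 = -0.5296

-0.530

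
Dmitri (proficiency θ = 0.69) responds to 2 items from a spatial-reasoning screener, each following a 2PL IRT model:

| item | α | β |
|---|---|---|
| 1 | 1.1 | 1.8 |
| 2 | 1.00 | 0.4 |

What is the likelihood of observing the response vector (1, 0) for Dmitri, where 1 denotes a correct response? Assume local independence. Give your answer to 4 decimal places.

P(θ) = 1 / (1 + exp(−α(θ − β)))
P_1 = 1/(1+e^{1.2210}) = 0.2278
P_2 = 1/(1+e^{-0.2900}) = 0.5720
L = P_1 × (1−P_2) = 0.2278 × 0.4280 = 0.09748

0.0975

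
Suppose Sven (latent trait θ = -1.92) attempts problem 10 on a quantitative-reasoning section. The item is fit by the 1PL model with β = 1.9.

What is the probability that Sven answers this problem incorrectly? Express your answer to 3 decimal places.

P(θ) = 1 / (1 + exp(−(θ − β)))
Exponent: (-1.92 − 1.9) = -3.8200
1/(1 + e^{3.8200}) = 0.0215
P = 0.0215
P(incorrect) = 1 − 0.0215 = 0.9785

0.979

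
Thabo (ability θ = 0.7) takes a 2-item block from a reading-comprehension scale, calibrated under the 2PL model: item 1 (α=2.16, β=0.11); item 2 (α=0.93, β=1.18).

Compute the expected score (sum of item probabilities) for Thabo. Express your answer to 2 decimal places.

P(θ) = 1 / (1 + exp(−α(θ − β)))
P_1 = 1/(1+e^{-1.2744}) = 0.7815
P_2 = 1/(1+e^{0.4464}) = 0.3902
E[score] = 0.7815 + 0.3902 = 1.1717

1.17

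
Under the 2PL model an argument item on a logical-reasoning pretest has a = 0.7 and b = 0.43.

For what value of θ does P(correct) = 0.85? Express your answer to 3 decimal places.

2.908

P(θ) = 1 / (1 + exp(−a(θ − b)))
logit = ln(0.8500/0.1500) = 1.7346
θ = b + logit/(a) = 0.43 + 1.7346/0.7000 = 2.9080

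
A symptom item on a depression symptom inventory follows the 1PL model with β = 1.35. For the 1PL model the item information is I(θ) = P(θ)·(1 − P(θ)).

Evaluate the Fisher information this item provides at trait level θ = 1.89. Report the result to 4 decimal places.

0.2326

P = 1/(1+e^{-0.5400}) = 0.6318
P(1−P) = 0.6318 × 0.3682 = 0.2326
I = P(1−P) = 0.23263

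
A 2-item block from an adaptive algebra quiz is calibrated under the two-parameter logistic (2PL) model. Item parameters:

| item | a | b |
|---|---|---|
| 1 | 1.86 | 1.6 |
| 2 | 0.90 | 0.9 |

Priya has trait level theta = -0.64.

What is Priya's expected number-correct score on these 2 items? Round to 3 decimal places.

0.215

P(theta) = 1 / (1 + exp(−a(theta − b)))
P_1 = 1/(1+e^{4.1664}) = 0.0153
P_2 = 1/(1+e^{1.3860}) = 0.2000
E[score] = 0.0153 + 0.2000 = 0.2153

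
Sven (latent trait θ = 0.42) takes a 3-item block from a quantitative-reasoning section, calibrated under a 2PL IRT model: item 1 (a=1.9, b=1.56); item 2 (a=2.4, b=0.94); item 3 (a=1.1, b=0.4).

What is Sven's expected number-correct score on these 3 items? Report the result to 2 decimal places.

P(θ) = 1 / (1 + exp(−a(θ − b)))
P_1 = 1/(1+e^{2.1660}) = 0.1028
P_2 = 1/(1+e^{1.2480}) = 0.2230
P_3 = 1/(1+e^{-0.0220}) = 0.5055
E[score] = 0.1028 + 0.2230 + 0.5055 = 0.8314

0.83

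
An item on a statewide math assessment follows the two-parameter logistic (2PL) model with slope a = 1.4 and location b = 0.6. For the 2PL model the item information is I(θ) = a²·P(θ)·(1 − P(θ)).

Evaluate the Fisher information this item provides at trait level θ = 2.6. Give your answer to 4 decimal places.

P = 1/(1+e^{-2.8000}) = 0.9427
P(1−P) = 0.9427 × 0.0573 = 0.0540
I = a² × P(1−P) = 1.4² × 0.0540 = 0.10591

0.1059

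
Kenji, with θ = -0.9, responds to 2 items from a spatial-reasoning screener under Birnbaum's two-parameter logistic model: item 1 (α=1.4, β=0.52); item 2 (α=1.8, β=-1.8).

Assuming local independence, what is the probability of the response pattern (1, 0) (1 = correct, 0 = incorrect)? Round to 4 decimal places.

0.0199

P(θ) = 1 / (1 + exp(−α(θ − β)))
P_1 = 1/(1+e^{1.9880}) = 0.1205
P_2 = 1/(1+e^{-1.6200}) = 0.8348
L = P_1 × (1−P_2) = 0.1205 × 0.1652 = 0.01990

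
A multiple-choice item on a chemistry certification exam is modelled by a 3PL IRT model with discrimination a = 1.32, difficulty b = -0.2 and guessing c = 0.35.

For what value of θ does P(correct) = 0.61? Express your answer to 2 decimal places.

P(θ) = c + (1 − c) · 1 / (1 + exp(−a(θ − b)))
Remove guessing floor: (0.61 − 0.35)/(1 − 0.35) = 0.4000
logit = ln(0.4000/0.6000) = -0.4055
θ = b + logit/(a) = -0.2 + (-0.4055)/1.3200 = -0.5072

-0.51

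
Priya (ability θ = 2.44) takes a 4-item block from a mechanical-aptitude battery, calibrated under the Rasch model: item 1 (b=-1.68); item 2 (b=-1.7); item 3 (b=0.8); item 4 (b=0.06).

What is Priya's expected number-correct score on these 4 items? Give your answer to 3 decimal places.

P(θ) = 1 / (1 + exp(−(θ − b)))
P_1 = 1/(1+e^{-4.1200}) = 0.9840
P_2 = 1/(1+e^{-4.1400}) = 0.9843
P_3 = 1/(1+e^{-1.6400}) = 0.8375
P_4 = 1/(1+e^{-2.3800}) = 0.9153
E[score] = 0.9840 + 0.9843 + 0.8375 + 0.9153 = 3.7212

3.721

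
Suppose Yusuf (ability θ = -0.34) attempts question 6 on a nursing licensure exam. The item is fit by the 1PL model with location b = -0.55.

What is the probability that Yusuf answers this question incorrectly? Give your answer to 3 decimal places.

P(θ) = 1 / (1 + exp(−(θ − b)))
Exponent: (-0.34 − (-0.55)) = 0.2100
1/(1 + e^{-0.2100}) = 0.5523
P = 0.5523
P(incorrect) = 1 − 0.5523 = 0.4477

0.448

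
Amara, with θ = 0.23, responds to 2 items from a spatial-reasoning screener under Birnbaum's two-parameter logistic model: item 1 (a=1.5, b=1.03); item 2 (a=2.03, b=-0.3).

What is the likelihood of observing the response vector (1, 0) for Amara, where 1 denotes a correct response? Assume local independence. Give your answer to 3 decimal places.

0.059

P(θ) = 1 / (1 + exp(−a(θ − b)))
P_1 = 1/(1+e^{1.2000}) = 0.2315
P_2 = 1/(1+e^{-1.0759}) = 0.7457
L = P_1 × (1−P_2) = 0.2315 × 0.2543 = 0.05886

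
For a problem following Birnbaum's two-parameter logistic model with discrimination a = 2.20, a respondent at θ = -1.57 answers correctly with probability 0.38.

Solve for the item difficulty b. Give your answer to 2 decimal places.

-1.35

P(θ) = 1 / (1 + exp(−a(θ − b)))
logit(0.38) = ln(0.38/0.62) = -0.4895
b = θ − logit/(a) = -1.57 − (-0.4895)/2.2000 = -1.3475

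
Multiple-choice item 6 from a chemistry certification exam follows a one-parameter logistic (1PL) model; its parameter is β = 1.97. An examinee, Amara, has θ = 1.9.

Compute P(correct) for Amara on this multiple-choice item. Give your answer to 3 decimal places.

P(θ) = 1 / (1 + exp(−(θ − β)))
Exponent: (1.9 − 1.97) = -0.0700
1/(1 + e^{0.0700}) = 0.4825
P = 0.4825

0.483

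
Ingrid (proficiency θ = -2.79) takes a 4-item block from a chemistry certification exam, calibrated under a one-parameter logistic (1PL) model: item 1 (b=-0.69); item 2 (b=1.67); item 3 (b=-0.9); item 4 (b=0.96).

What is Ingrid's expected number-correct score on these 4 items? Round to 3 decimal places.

0.275

P(θ) = 1 / (1 + exp(−(θ − b)))
P_1 = 1/(1+e^{2.1000}) = 0.1091
P_2 = 1/(1+e^{4.4600}) = 0.0114
P_3 = 1/(1+e^{1.8900}) = 0.1312
P_4 = 1/(1+e^{3.7500}) = 0.0230
E[score] = 0.1091 + 0.0114 + 0.1312 + 0.0230 = 0.2747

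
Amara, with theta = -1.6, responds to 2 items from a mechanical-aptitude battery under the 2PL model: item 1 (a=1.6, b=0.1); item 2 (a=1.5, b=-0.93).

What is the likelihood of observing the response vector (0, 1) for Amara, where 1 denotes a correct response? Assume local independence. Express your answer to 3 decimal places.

P(theta) = 1 / (1 + exp(−a(theta − b)))
P_1 = 1/(1+e^{2.7200}) = 0.0618
P_2 = 1/(1+e^{1.0050}) = 0.2680
L = (1−P_1) × P_2 = 0.9382 × 0.2680 = 0.25140

0.251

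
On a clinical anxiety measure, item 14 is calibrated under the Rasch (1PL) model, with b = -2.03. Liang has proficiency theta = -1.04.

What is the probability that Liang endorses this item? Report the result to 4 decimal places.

0.7291

P(theta) = 1 / (1 + exp(−(theta − b)))
Exponent: (-1.04 − (-2.03)) = 0.9900
1/(1 + e^{-0.9900}) = 0.7291
P = 0.7291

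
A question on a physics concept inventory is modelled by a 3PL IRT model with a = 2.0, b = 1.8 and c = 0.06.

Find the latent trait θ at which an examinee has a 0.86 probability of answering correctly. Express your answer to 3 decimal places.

P(θ) = c + (1 − c) · 1 / (1 + exp(−a(θ − b)))
Remove guessing floor: (0.86 − 0.06)/(1 − 0.06) = 0.8511
logit = ln(0.8511/0.1489) = 1.7430
θ = b + logit/(a) = 1.8 + 1.7430/2.0000 = 2.6715

2.671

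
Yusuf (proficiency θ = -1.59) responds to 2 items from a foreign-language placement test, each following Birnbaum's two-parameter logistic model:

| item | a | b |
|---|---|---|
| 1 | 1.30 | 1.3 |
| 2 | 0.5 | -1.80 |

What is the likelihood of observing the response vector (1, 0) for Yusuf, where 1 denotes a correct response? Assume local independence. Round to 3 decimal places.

P(θ) = 1 / (1 + exp(−a(θ − b)))
P_1 = 1/(1+e^{3.7570}) = 0.0228
P_2 = 1/(1+e^{-0.1050}) = 0.5262
L = P_1 × (1−P_2) = 0.0228 × 0.4738 = 0.01081

0.011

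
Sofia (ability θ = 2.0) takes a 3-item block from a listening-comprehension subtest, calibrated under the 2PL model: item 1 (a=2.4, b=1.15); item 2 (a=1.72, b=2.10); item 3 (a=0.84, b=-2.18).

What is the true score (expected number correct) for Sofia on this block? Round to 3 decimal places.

2.313

P(θ) = 1 / (1 + exp(−a(θ − b)))
P_1 = 1/(1+e^{-2.0400}) = 0.8849
P_2 = 1/(1+e^{0.1720}) = 0.4571
P_3 = 1/(1+e^{-3.5112}) = 0.9710
E[score] = 0.8849 + 0.4571 + 0.9710 = 2.3130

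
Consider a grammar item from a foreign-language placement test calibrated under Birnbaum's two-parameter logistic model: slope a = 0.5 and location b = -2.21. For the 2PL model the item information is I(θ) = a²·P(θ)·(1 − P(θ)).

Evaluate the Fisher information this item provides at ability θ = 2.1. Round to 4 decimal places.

0.0233

P = 1/(1+e^{-2.1550}) = 0.8961
P(1−P) = 0.8961 × 0.1039 = 0.0931
I = a² × P(1−P) = 0.5² × 0.0931 = 0.02327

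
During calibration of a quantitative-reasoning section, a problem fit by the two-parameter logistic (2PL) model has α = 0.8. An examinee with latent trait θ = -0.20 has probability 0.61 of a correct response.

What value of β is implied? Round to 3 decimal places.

-0.759

P(θ) = 1 / (1 + exp(−α(θ − β)))
logit(0.61) = ln(0.61/0.39) = 0.4473
β = θ − logit/(α) = -0.20 − 0.4473/0.8000 = -0.7591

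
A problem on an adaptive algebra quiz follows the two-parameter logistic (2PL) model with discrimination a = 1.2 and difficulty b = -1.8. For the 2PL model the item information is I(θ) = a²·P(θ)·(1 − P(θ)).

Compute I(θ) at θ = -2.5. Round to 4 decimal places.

P = 1/(1+e^{0.8400}) = 0.3015
P(1−P) = 0.3015 × 0.6985 = 0.2106
I = a² × P(1−P) = 1.2² × 0.2106 = 0.30328

0.3033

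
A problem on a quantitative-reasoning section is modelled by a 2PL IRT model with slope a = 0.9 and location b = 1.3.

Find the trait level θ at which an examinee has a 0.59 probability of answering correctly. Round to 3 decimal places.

1.704

P(θ) = 1 / (1 + exp(−a(θ − b)))
logit = ln(0.5900/0.4100) = 0.3640
θ = b + logit/(a) = 1.3 + 0.3640/0.9000 = 1.7044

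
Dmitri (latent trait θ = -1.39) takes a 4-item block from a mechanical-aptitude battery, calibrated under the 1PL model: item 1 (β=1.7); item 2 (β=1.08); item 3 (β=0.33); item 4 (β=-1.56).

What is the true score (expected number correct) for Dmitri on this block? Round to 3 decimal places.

P(θ) = 1 / (1 + exp(−(θ − β)))
P_1 = 1/(1+e^{3.0900}) = 0.0435
P_2 = 1/(1+e^{2.4700}) = 0.0780
P_3 = 1/(1+e^{1.7200}) = 0.1519
P_4 = 1/(1+e^{-0.1700}) = 0.5424
E[score] = 0.0435 + 0.0780 + 0.1519 + 0.5424 = 0.8158

0.816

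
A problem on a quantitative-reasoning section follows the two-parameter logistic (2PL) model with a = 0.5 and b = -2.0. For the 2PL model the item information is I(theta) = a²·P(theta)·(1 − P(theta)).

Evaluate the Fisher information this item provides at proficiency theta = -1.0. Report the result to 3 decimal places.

0.059

P = 1/(1+e^{-0.5000}) = 0.6225
P(1−P) = 0.6225 × 0.3775 = 0.2350
I = a² × P(1−P) = 0.5² × 0.2350 = 0.05875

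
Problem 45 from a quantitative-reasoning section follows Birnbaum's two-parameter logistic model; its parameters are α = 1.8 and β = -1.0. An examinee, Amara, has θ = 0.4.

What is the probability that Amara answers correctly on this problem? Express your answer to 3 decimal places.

P(θ) = 1 / (1 + exp(−α(θ − β)))
Exponent: 1.8 × (0.4 − (-1.0)) = 2.5200
1/(1 + e^{-2.5200}) = 0.9255

0.926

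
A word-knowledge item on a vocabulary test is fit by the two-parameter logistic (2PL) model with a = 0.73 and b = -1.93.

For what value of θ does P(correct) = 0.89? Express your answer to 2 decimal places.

P(θ) = 1 / (1 + exp(−a(θ − b)))
logit = ln(0.8900/0.1100) = 2.0907
θ = b + logit/(a) = -1.93 + 2.0907/0.7300 = 0.9340

0.93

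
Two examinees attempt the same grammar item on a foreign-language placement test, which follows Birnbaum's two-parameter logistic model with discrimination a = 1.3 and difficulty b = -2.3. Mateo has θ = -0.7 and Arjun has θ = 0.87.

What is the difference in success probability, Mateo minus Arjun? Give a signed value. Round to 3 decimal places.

-0.095

P(θ) = 1 / (1 + exp(−a(θ − b)))
P(Mateo) = 0.8889  [exponent 2.0800]
P(Arjun) = 0.9840  [exponent 4.1210]
Difference = 0.8889 − 0.9840 = -0.0951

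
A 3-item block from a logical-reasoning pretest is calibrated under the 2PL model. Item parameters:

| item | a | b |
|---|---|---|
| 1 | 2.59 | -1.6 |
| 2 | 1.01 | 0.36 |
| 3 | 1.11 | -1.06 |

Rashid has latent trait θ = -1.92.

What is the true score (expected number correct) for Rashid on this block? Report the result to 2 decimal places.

0.67

P(θ) = 1 / (1 + exp(−a(θ − b)))
P_1 = 1/(1+e^{0.8288}) = 0.3039
P_2 = 1/(1+e^{2.3028}) = 0.0909
P_3 = 1/(1+e^{0.9546}) = 0.2780
E[score] = 0.3039 + 0.0909 + 0.2780 = 0.6728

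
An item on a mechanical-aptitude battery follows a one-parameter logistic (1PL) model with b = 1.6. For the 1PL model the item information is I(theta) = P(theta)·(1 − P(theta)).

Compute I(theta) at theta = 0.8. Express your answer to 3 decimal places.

0.214

P = 1/(1+e^{0.8000}) = 0.3100
P(1−P) = 0.3100 × 0.6900 = 0.2139
I = P(1−P) = 0.21391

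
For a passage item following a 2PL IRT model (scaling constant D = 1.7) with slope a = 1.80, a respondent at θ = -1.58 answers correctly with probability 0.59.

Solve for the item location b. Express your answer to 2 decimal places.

-1.70

P(θ) = 1 / (1 + exp(−D·a(θ − b)))
logit(0.59) = ln(0.59/0.41) = 0.3640
b = θ − logit/(1.7·a) = -1.58 − 0.3640/3.0600 = -1.6989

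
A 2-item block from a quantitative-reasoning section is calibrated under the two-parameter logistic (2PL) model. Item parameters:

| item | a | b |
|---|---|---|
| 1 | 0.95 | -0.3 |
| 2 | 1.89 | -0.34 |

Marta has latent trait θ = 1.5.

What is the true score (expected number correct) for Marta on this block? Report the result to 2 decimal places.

P(θ) = 1 / (1 + exp(−a(θ − b)))
P_1 = 1/(1+e^{-1.7100}) = 0.8468
P_2 = 1/(1+e^{-3.4776}) = 0.9700
E[score] = 0.8468 + 0.9700 = 1.8169

1.82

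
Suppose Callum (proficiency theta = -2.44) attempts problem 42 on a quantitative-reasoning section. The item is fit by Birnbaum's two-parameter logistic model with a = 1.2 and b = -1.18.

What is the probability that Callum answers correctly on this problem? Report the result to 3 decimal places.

P(theta) = 1 / (1 + exp(−a(theta − b)))
Exponent: 1.2 × (-2.44 − (-1.18)) = -1.5120
1/(1 + e^{1.5120}) = 0.1806

0.181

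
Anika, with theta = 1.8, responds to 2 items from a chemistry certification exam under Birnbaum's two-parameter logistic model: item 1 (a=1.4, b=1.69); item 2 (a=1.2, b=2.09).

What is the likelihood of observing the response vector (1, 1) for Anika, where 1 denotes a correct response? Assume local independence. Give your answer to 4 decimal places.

P(theta) = 1 / (1 + exp(−a(theta − b)))
P_1 = 1/(1+e^{-0.1540}) = 0.5384
P_2 = 1/(1+e^{0.3480}) = 0.4139
L = P_1 × P_2 = 0.5384 × 0.4139 = 0.22284

0.2228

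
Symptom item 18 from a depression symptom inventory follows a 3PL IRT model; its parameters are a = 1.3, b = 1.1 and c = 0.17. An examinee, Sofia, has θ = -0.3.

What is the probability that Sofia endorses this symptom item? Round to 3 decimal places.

P(θ) = c + (1 − c) · 1 / (1 + exp(−a(θ − b)))
Exponent: 1.3 × (-0.3 − 1.1) = -1.8200
1/(1 + e^{1.8200}) = 0.1394
P = 0.17 + 0.83 × 0.1394 = 0.2857

0.286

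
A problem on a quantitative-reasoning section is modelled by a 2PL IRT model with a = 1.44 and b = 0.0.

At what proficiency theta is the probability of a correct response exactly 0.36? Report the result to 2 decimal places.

P(theta) = 1 / (1 + exp(−a(theta − b)))
logit = ln(0.3600/0.6400) = -0.5754
theta = b + logit/(a) = 0.0 + (-0.5754)/1.4400 = -0.3996

-0.40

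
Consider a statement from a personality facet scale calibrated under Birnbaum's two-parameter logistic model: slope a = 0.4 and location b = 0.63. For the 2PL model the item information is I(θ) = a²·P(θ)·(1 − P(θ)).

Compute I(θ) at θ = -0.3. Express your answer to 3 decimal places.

0.039

P = 1/(1+e^{0.3720}) = 0.4081
P(1−P) = 0.4081 × 0.5919 = 0.2415
I = a² × P(1−P) = 0.4² × 0.2415 = 0.03865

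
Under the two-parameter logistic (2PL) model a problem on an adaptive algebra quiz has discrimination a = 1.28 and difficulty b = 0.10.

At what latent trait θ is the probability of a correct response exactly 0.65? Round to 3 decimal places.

0.584

P(θ) = 1 / (1 + exp(−a(θ − b)))
logit = ln(0.6500/0.3500) = 0.6190
θ = b + logit/(a) = 0.10 + 0.6190/1.2800 = 0.5836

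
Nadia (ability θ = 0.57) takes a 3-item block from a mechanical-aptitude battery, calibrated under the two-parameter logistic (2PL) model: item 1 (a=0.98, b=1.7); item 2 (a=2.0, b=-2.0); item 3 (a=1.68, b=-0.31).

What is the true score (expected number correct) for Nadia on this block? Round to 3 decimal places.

P(θ) = 1 / (1 + exp(−a(θ − b)))
P_1 = 1/(1+e^{1.1074}) = 0.2484
P_2 = 1/(1+e^{-5.1400}) = 0.9942
P_3 = 1/(1+e^{-1.4784}) = 0.8143
E[score] = 0.2484 + 0.9942 + 0.8143 = 2.0569

2.057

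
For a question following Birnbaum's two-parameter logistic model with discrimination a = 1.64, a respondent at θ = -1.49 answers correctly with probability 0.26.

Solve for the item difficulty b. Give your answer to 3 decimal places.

P(θ) = 1 / (1 + exp(−a(θ − b)))
logit(0.26) = ln(0.26/0.74) = -1.0460
b = θ − logit/(a) = -1.49 − (-1.0460)/1.6400 = -0.8522

-0.852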